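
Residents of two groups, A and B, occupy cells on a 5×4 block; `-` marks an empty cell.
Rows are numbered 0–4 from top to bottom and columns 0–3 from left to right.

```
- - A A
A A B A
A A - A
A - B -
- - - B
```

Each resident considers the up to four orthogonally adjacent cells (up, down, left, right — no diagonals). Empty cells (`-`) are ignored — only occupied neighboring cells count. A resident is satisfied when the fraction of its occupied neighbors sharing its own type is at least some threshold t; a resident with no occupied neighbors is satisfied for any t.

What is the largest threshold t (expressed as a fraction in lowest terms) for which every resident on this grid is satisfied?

Row 0: (0,2)A 1/2 · (0,3)A 2/2
Row 1: (1,0)A 2/2 · (1,1)A 2/3 · (1,2)B 0/3 · (1,3)A 2/3
Row 2: (2,0)A 3/3 · (2,1)A 2/2 · (2,3)A 1/1
Row 3: (3,0)A 1/1 · (3,2)B — no occupied neighbors
Row 4: (4,3)B — no occupied neighbors
The smallest same-type fraction is 0/3 at (1,2), which reduces to 0/1. Any threshold above that leaves this resident unsatisfied.

0/1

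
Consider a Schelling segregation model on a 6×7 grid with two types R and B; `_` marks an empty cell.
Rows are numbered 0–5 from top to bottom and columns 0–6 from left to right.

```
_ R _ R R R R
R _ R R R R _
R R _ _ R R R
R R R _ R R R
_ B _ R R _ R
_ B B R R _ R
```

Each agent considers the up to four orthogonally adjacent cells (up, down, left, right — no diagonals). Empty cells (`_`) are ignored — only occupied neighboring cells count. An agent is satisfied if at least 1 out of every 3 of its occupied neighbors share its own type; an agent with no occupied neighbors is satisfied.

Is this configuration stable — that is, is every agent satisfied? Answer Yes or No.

Yes

(0,1)R 0/0 ✓
(0,3)R 2/2 ✓
(0,4)R 3/3 ✓
(0,5)R 3/3 ✓
(0,6)R 1/1 ✓
(1,0)R 1/1 ✓
(1,2)R 1/1 ✓
(1,3)R 3/3 ✓
(1,4)R 4/4 ✓
(1,5)R 3/3 ✓
(2,0)R 3/3 ✓
(2,1)R 2/2 ✓
(2,4)R 3/3 ✓
(2,5)R 4/4 ✓
(2,6)R 2/2 ✓
(3,0)R 2/2 ✓
(3,1)R 3/4 ✓
(3,2)R 1/1 ✓
(3,4)R 3/3 ✓
(3,5)R 3/3 ✓
(3,6)R 3/3 ✓
(4,1)B 1/2 ✓
(4,3)R 2/2 ✓
(4,4)R 3/3 ✓
(4,6)R 2/2 ✓
(5,1)B 2/2 ✓
(5,2)B 1/2 ✓
(5,3)R 2/3 ✓
(5,4)R 2/2 ✓
(5,6)R 1/1 ✓
All meet the threshold, so the configuration is stable.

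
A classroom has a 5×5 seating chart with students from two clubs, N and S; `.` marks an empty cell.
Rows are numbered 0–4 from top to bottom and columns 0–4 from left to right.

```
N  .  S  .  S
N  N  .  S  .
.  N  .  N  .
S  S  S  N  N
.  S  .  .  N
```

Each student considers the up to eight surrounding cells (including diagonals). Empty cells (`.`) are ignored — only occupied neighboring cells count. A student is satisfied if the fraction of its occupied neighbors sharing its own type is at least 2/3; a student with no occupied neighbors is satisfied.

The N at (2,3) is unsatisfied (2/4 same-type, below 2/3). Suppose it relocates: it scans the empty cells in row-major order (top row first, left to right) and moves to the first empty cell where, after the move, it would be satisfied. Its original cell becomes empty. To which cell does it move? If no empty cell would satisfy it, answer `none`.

(0,1)

Vacating (2,3). Empty cells in order:
  (0,1): 3/4 same-type → satisfied — stop here.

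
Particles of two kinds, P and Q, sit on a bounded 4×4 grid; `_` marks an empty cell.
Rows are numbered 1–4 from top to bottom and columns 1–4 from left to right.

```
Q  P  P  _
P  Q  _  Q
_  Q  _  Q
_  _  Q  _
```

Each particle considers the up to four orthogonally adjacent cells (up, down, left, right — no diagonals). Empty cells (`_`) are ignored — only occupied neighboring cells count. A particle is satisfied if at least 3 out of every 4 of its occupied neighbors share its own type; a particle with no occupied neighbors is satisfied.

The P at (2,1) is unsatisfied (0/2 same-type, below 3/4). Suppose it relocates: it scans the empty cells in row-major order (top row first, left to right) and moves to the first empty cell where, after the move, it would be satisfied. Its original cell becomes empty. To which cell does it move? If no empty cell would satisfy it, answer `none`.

Vacating (2,1). Empty cells in order:
  (1,4): 1/2 same-type → still unsatisfied.
  (2,3): 1/3 same-type → still unsatisfied.
  (3,1): 0/1 same-type → still unsatisfied.
  (3,3): 0/3 same-type → still unsatisfied.
  (4,1): 0/0 same-type → satisfied — stop here.

(4,1)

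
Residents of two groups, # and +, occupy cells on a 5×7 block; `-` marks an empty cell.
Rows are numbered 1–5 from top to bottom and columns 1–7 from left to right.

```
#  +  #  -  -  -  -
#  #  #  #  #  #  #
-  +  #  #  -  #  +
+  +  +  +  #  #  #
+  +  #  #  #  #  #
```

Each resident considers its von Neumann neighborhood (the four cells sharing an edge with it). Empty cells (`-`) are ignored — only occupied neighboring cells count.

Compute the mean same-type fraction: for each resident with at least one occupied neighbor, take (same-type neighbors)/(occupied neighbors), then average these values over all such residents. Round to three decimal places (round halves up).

(1,1)# 1/2
(1,2)+ 0/3
(1,3)# 1/2
(2,1)# 2/2
(2,2)# 2/4
(2,3)# 4/4
(2,4)# 3/3
(2,5)# 2/2
(2,6)# 3/3
(2,7)# 1/2
(3,2)+ 1/3
(3,3)# 2/4
(3,4)# 2/3
(3,6)# 2/3
(3,7)+ 0/3
(4,1)+ 2/2
(4,2)+ 4/4
(4,3)+ 2/4
(4,4)+ 1/4
(4,5)# 2/3
(4,6)# 4/4
(4,7)# 2/3
(5,1)+ 2/2
(5,2)+ 2/3
(5,3)# 1/3
(5,4)# 2/3
(5,5)# 3/3
(5,6)# 3/3
(5,7)# 2/2
Sum over 29 residents: 1/2 + 0/3 + 1/2 + 2/2 + 2/4 + 4/4 + 3/3 + 2/2 + 3/3 + 1/2 + 1/3 + 2/4 + 2/3 + 2/3 + 0/3 + 2/2 + 4/4 + 2/4 + 1/4 + 2/3 + 4/4 + 2/3 + 2/2 + 2/3 + 1/3 + 2/3 + 3/3 + 3/3 + 2/2 = 239/12; mean = 239/12 ÷ 29 = 239/348 = 0.686781… → 0.687.

0.687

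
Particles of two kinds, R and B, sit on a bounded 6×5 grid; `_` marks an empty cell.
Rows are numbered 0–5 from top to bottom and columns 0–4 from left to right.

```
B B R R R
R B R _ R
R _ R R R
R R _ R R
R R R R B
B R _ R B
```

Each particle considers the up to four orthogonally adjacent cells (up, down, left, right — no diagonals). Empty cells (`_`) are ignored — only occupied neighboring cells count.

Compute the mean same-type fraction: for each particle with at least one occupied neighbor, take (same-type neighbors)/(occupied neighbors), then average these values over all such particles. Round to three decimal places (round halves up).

0.734

Row 0: (0,0)B 1/2 · (0,1)B 2/3 · (0,2)R 2/3 · (0,3)R 2/2 · (0,4)R 2/2
Row 1: (1,0)R 1/3 · (1,1)B 1/3 · (1,2)R 2/3 · (1,4)R 2/2
Row 2: (2,0)R 2/2 · (2,2)R 2/2 · (2,3)R 3/3 · (2,4)R 3/3
Row 3: (3,0)R 3/3 · (3,1)R 2/2 · (3,3)R 3/3 · (3,4)R 2/3
Row 4: (4,0)R 2/3 · (4,1)R 4/4 · (4,2)R 2/2 · (4,3)R 3/4 · (4,4)B 1/3
Row 5: (5,0)B 0/2 · (5,1)R 1/2 · (5,3)R 1/2 · (5,4)B 1/2
Sum over 26 particles: 1/2 + 2/3 + 2/3 + 2/2 + 2/2 + 1/3 + 1/3 + 2/3 + 2/2 + 2/2 + 2/2 + 3/3 + 3/3 + 3/3 + 2/2 + 3/3 + 2/3 + 2/3 + 4/4 + 2/2 + 3/4 + 1/3 + 0/2 + 1/2 + 1/2 + 1/2 = 229/12; mean = 229/12 ÷ 26 = 229/312 = 0.733974… → 0.734.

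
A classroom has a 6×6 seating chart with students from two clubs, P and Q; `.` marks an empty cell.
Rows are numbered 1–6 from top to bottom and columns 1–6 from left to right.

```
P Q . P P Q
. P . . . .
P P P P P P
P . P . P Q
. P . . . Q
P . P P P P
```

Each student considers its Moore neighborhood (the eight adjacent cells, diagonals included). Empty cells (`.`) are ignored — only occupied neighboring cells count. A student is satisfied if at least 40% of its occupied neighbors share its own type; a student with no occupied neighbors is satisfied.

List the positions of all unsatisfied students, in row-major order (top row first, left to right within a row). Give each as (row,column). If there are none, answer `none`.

(1,2), (1,6), (4,6), (5,6)

Row 1: (1,1)P 1/2 ok · (1,2)Q 0/2 unhappy · (1,4)P 1/1 ok · (1,5)P 1/2 ok · (1,6)Q 0/1 unhappy
Row 2: (2,2)P 4/5 ok
Row 3: (3,1)P 3/3 ok · (3,2)P 5/5 ok · (3,3)P 4/4 ok · (3,4)P 4/4 ok · (3,5)P 3/4 ok · (3,6)P 2/3 ok
Row 4: (4,1)P 3/3 ok · (4,3)P 4/4 ok · (4,5)P 3/5 ok · (4,6)Q 1/4 unhappy
Row 5: (5,2)P 4/4 ok · (5,6)Q 1/4 unhappy
Row 6: (6,1)P 1/1 ok · (6,3)P 2/2 ok · (6,4)P 2/2 ok · (6,5)P 2/3 ok · (6,6)P 1/2 ok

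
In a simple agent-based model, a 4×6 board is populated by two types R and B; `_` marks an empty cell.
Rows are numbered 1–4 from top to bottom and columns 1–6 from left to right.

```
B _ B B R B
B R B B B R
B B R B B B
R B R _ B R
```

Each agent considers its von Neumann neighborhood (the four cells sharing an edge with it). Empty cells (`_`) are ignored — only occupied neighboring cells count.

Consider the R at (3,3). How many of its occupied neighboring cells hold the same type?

Occupied neighbors of (3,3): (2,3)=B, (4,3)=R, (3,2)=B, (3,4)=B.
Same type (R): 1 of 4.

1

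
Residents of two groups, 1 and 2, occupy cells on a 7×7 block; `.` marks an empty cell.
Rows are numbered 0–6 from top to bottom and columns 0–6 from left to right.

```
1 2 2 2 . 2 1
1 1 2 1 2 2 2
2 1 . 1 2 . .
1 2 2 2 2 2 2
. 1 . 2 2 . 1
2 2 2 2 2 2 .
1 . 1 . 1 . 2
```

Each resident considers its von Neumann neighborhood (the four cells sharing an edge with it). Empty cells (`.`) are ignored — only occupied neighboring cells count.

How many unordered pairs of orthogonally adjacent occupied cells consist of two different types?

Scan each occupied cell's neighbors to the right and below so each pair is counted once.
Row 0: 1(0,0)–2(0,1)≠ 1(0,0)–1(1,0)= 2(0,1)–2(0,2)= 2(0,1)–1(1,1)≠ 2(0,2)–2(0,3)= 2(0,2)–2(1,2)= 2(0,3)–1(1,3)≠ 2(0,5)–1(0,6)≠ 2(0,5)–2(1,5)= 1(0,6)–2(1,6)≠  → 5/10 unlike.
Row 1: 1(1,0)–1(1,1)= 1(1,0)–2(2,0)≠ 1(1,1)–2(1,2)≠ 1(1,1)–1(2,1)= 2(1,2)–1(1,3)≠ 1(1,3)–2(1,4)≠ 1(1,3)–1(2,3)= 2(1,4)–2(1,5)= 2(1,4)–2(2,4)= 2(1,5)–2(1,6)=  → 4/10 unlike.
Row 2: 2(2,0)–1(2,1)≠ 2(2,0)–1(3,0)≠ 1(2,1)–2(3,1)≠ 1(2,3)–2(2,4)≠ 1(2,3)–2(3,3)≠ 2(2,4)–2(3,4)=  → 5/6 unlike.
Row 3: 1(3,0)–2(3,1)≠ 2(3,1)–2(3,2)= 2(3,1)–1(4,1)≠ 2(3,2)–2(3,3)= 2(3,3)–2(3,4)= 2(3,3)–2(4,3)= 2(3,4)–2(3,5)= 2(3,4)–2(4,4)= 2(3,5)–2(3,6)= 2(3,6)–1(4,6)≠  → 3/10 unlike.
Row 4: 1(4,1)–2(5,1)≠ 2(4,3)–2(4,4)= 2(4,3)–2(5,3)= 2(4,4)–2(5,4)=  → 1/4 unlike.
Row 5: 2(5,0)–2(5,1)= 2(5,0)–1(6,0)≠ 2(5,1)–2(5,2)= 2(5,2)–2(5,3)= 2(5,2)–1(6,2)≠ 2(5,3)–2(5,4)= 2(5,4)–2(5,5)= 2(5,4)–1(6,4)≠  → 3/8 unlike.
Total adjacent occupied pairs: 48; unlike-type pairs: 21.

21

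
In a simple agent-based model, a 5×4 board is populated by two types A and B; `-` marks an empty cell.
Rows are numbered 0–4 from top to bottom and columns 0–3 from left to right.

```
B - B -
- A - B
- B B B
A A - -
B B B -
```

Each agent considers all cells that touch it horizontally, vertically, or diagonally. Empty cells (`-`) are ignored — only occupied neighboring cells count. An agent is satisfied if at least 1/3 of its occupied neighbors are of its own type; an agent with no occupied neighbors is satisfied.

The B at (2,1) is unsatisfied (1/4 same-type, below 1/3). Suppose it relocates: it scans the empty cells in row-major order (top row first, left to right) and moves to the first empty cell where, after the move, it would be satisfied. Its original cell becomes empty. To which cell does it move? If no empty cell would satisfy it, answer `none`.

Vacating (2,1). Empty cells in order:
  (0,1): 2/3 same-type → satisfied — stop here.

(0,1)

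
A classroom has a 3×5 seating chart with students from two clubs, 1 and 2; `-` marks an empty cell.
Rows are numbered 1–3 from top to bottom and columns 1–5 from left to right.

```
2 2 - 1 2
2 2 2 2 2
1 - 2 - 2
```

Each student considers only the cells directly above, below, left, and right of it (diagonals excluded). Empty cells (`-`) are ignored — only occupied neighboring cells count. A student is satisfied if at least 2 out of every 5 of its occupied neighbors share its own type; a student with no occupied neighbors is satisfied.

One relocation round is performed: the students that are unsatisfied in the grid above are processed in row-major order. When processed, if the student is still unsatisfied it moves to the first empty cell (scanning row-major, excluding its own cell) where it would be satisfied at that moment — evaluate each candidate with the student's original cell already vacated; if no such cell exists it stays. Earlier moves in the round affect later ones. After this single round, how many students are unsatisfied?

2

Initially unsatisfied (in order): (1,4), (3,1).
  (1,4): no empty cell satisfies it; stays.
  (3,1): no empty cell satisfies it; stays.
Resulting grid:
2 2 - 1 2
2 2 2 2 2
1 - 2 - 2
Unsatisfied now: (1,4), (3,1).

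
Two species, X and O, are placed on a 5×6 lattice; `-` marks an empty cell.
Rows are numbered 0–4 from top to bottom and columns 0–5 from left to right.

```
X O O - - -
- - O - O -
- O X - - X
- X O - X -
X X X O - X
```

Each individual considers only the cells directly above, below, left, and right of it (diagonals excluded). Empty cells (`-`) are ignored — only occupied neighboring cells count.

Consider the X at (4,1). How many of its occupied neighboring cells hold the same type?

3

Occupied neighbors of (4,1): (3,1)=X, (4,0)=X, (4,2)=X.
Same type (X): 3 of 3.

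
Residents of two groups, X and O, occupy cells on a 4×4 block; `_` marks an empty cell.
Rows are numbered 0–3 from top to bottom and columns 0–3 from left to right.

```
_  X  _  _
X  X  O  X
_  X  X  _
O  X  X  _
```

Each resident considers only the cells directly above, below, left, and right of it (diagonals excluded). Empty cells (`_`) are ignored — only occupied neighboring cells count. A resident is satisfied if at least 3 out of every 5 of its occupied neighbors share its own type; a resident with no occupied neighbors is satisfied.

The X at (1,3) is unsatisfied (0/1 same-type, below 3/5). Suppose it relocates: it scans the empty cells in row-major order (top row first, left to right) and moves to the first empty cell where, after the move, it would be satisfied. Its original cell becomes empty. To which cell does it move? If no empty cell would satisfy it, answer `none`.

Vacating (1,3). Empty cells in order:
  (0,0): 2/2 same-type → satisfied — stop here.

(0,0)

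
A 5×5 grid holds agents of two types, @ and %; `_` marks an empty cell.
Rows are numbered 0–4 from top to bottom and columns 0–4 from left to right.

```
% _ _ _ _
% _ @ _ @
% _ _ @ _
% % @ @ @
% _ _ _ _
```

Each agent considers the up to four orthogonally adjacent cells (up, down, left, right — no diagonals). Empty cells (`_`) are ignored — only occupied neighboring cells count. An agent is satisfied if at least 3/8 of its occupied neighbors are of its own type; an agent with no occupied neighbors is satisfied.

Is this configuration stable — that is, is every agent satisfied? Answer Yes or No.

(0,0)% 1/1 satisfied
(1,0)% 2/2 satisfied
(1,2)@ 0/0 satisfied
(1,4)@ 0/0 satisfied
(2,0)% 2/2 satisfied
(2,3)@ 1/1 satisfied
(3,0)% 3/3 satisfied
(3,1)% 1/2 satisfied
(3,2)@ 1/2 satisfied
(3,3)@ 3/3 satisfied
(3,4)@ 1/1 satisfied
(4,0)% 1/1 satisfied
All meet the threshold, so the configuration is stable.

Yes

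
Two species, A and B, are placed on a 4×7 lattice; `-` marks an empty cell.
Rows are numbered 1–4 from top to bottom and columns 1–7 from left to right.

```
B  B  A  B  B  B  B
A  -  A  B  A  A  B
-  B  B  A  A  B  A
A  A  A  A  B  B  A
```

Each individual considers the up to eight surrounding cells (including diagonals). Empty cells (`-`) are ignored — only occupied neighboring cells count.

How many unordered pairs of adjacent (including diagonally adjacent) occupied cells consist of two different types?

Scan each occupied cell's neighbors to the right and below (and the two forward diagonals) so each pair is counted once.
From row 1: 13 unlike of 22 pairs (running 13/22).
From row 2: 11 unlike of 19 pairs (running 24/41).
From row 3: 14 unlike of 22 pairs (running 38/63).
From row 4: 2 unlike of 6 pairs (running 40/69).
Total adjacent occupied pairs: 69; unlike-type pairs: 40.

40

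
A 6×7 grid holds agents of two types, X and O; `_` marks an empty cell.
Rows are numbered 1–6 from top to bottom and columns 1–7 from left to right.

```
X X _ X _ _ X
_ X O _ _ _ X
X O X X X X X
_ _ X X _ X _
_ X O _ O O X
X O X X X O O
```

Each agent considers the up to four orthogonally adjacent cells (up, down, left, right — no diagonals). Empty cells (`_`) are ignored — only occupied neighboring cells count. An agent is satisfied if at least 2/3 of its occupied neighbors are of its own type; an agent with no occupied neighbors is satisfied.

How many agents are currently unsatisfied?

16

Row 1: (1,1)X 1/1 satisfied · (1,2)X 2/2 satisfied · (1,4)X 0/0 satisfied · (1,7)X 1/1 satisfied
Row 2: (2,2)X 1/3 not · (2,3)O 0/2 not · (2,7)X 2/2 satisfied
Row 3: (3,1)X 0/1 not · (3,2)O 0/3 not · (3,3)X 2/4 not · (3,4)X 3/3 satisfied · (3,5)X 2/2 satisfied · (3,6)X 3/3 satisfied · (3,7)X 2/2 satisfied
Row 4: (4,3)X 2/3 satisfied · (4,4)X 2/2 satisfied · (4,6)X 1/2 not
Row 5: (5,2)X 0/2 not · (5,3)O 0/3 not · (5,5)O 1/2 not · (5,6)O 2/4 not · (5,7)X 0/2 not
Row 6: (6,1)X 0/1 not · (6,2)O 0/3 not · (6,3)X 1/3 not · (6,4)X 2/2 satisfied · (6,5)X 1/3 not · (6,6)O 2/3 satisfied · (6,7)O 1/2 not
Unsatisfied: (2,2), (2,3), (3,1), (3,2), (3,3), (4,6), (5,2), (5,3), (5,5), (5,6), (5,7), (6,1), (6,2), (6,3), (6,5), (6,7) — 16 in total.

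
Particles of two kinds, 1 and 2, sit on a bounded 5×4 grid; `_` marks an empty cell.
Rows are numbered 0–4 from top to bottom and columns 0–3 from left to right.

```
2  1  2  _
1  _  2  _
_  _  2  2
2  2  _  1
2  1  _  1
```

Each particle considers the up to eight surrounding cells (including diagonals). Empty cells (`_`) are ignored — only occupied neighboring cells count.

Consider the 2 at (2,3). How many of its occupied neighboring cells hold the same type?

2

Occupied neighbors of (2,3): (1,2)=2, (2,2)=2, (3,3)=1.
Same type (2): 2 of 3.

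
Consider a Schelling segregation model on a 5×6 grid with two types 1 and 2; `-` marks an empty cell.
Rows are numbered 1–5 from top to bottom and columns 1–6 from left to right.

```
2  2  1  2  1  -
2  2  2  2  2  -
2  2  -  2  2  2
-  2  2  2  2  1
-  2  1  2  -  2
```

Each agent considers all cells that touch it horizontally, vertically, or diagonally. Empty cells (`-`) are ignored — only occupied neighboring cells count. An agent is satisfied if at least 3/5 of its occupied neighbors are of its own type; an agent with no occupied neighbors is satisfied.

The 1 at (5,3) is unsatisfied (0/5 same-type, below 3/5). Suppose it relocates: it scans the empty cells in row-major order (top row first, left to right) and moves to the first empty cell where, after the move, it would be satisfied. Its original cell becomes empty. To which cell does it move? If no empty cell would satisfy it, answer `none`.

none

Vacating (5,3). Empty cells in order:
  (1,6): 1/2 same-type → still unsatisfied.
  (2,6): 1/4 same-type → still unsatisfied.
  (3,3): 0/8 same-type → still unsatisfied.
  (4,1): 0/4 same-type → still unsatisfied.
  (5,1): 0/2 same-type → still unsatisfied.
  (5,5): 1/5 same-type → still unsatisfied.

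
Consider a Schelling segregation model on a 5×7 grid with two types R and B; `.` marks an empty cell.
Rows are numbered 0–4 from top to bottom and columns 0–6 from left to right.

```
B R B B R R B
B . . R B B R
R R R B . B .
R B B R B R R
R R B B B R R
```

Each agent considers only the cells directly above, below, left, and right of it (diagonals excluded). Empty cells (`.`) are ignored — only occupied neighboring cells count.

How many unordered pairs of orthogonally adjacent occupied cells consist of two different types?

Scan each occupied cell's neighbors to the right and below so each pair is counted once.
Row 0: B(0,0)–R(0,1)≠ B(0,0)–B(1,0)= R(0,1)–B(0,2)≠ B(0,2)–B(0,3)= B(0,3)–R(0,4)≠ B(0,3)–R(1,3)≠ R(0,4)–R(0,5)= R(0,4)–B(1,4)≠ R(0,5)–B(0,6)≠ R(0,5)–B(1,5)≠ B(0,6)–R(1,6)≠  → 8/11 unlike.
Row 1: B(1,0)–R(2,0)≠ R(1,3)–B(1,4)≠ R(1,3)–B(2,3)≠ B(1,4)–B(1,5)= B(1,5)–R(1,6)≠ B(1,5)–B(2,5)=  → 4/6 unlike.
Row 2: R(2,0)–R(2,1)= R(2,0)–R(3,0)= R(2,1)–R(2,2)= R(2,1)–B(3,1)≠ R(2,2)–B(2,3)≠ R(2,2)–B(3,2)≠ B(2,3)–R(3,3)≠ B(2,5)–R(3,5)≠  → 5/8 unlike.
Row 3: R(3,0)–B(3,1)≠ R(3,0)–R(4,0)= B(3,1)–B(3,2)= B(3,1)–R(4,1)≠ B(3,2)–R(3,3)≠ B(3,2)–B(4,2)= R(3,3)–B(3,4)≠ R(3,3)–B(4,3)≠ B(3,4)–R(3,5)≠ B(3,4)–B(4,4)= R(3,5)–R(3,6)= R(3,5)–R(4,5)= R(3,6)–R(4,6)=  → 6/13 unlike.
Row 4: R(4,0)–R(4,1)= R(4,1)–B(4,2)≠ B(4,2)–B(4,3)= B(4,3)–B(4,4)= B(4,4)–R(4,5)≠ R(4,5)–R(4,6)=  → 2/6 unlike.
Total adjacent occupied pairs: 44; unlike-type pairs: 25.

25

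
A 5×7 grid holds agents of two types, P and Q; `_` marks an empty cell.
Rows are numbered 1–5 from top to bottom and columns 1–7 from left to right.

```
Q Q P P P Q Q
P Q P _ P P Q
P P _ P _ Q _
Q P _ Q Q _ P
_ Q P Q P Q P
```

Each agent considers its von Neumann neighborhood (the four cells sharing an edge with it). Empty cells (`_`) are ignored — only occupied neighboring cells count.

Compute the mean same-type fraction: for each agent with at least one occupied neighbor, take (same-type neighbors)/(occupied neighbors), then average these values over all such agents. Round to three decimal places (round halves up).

0.440

(1,1)Q 1/2
(1,2)Q 2/3
(1,3)P 2/3
(1,4)P 2/2
(1,5)P 2/3
(1,6)Q 1/3
(1,7)Q 2/2
(2,1)P 1/3
(2,2)Q 1/4
(2,3)P 1/2
(2,5)P 2/2
(2,6)P 1/4
(2,7)Q 1/2
(3,1)P 2/3
(3,2)P 2/3
(3,4)P 0/1
(3,6)Q 0/1
(4,1)Q 0/2
(4,2)P 1/3
(4,4)Q 2/3
(4,5)Q 1/2
(4,7)P 1/1
(5,2)Q 0/2
(5,3)P 0/2
(5,4)Q 1/3
(5,5)P 0/3
(5,6)Q 0/2
(5,7)P 1/2
Sum over 28 agents: 1/2 + 2/3 + 2/3 + 2/2 + 2/3 + 1/3 + 2/2 + 1/3 + 1/4 + 1/2 + 2/2 + 1/4 + 1/2 + 2/3 + 2/3 + 0/1 + 0/1 + 0/2 + 1/3 + 2/3 + 1/2 + 1/1 + 0/2 + 0/2 + 1/3 + 0/3 + 0/2 + 1/2 = 37/3; mean = 37/3 ÷ 28 = 37/84 = 0.440476… → 0.440.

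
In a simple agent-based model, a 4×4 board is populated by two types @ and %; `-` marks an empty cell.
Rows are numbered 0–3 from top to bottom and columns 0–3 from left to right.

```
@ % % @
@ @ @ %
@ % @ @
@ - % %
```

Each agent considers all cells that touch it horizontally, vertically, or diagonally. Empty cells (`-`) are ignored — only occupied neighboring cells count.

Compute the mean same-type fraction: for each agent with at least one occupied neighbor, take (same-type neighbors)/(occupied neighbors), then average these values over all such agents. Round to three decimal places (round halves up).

0.439

(0,0)@ 2/3
(0,1)% 1/5
(0,2)% 2/5
(0,3)@ 1/3
(1,0)@ 3/5
(1,1)@ 5/8
(1,2)@ 4/8
(1,3)% 1/5
(2,0)@ 3/4
(2,1)% 1/7
(2,2)@ 3/7
(2,3)@ 2/5
(3,0)@ 1/2
(3,2)% 2/4
(3,3)% 1/3
Sum over 15 agents: 2/3 + 1/5 + 2/5 + 1/3 + 3/5 + 5/8 + 4/8 + 1/5 + 3/4 + 1/7 + 3/7 + 2/5 + 1/2 + 2/4 + 1/3 = 5527/840; mean = 5527/840 ÷ 15 = 5527/12600 = 0.438650… → 0.439.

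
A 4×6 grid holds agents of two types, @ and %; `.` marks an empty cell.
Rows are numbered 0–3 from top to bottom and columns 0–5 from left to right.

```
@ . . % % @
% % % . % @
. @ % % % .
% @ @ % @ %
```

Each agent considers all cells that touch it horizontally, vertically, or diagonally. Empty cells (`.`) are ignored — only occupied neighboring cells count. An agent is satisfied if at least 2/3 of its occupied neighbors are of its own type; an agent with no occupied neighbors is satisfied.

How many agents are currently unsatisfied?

Row 0: (0,0)@ 0/2 unhappy · (0,3)% 3/3 ok · (0,4)% 2/4 unhappy · (0,5)@ 1/3 unhappy
Row 1: (1,0)% 1/3 unhappy · (1,1)% 3/5 unhappy · (1,2)% 4/5 ok · (1,4)% 4/6 ok · (1,5)@ 1/4 unhappy
Row 2: (2,1)@ 2/7 unhappy · (2,2)% 4/7 unhappy · (2,3)% 5/7 ok · (2,4)% 4/6 ok
Row 3: (3,0)% 0/2 unhappy · (3,1)@ 2/4 unhappy · (3,2)@ 2/5 unhappy · (3,3)% 3/5 unhappy · (3,4)@ 0/4 unhappy · (3,5)% 1/2 unhappy
Unsatisfied: (0,0), (0,4), (0,5), (1,0), (1,1), (1,5), (2,1), (2,2), (3,0), (3,1), (3,2), (3,3), (3,4), (3,5) — 14 in total.

14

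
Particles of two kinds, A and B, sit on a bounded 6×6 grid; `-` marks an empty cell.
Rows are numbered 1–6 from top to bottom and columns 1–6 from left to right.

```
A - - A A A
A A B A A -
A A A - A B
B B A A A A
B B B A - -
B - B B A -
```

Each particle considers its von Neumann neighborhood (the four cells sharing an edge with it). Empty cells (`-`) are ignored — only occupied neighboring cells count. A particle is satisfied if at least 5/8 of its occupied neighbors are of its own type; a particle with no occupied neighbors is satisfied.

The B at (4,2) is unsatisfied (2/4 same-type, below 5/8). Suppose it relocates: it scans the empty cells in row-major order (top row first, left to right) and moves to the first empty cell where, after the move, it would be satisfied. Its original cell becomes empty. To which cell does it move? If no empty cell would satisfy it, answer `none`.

(6,2)

Vacating (4,2). Empty cells in order:
  (1,2): 0/2 same-type → still unsatisfied.
  (1,3): 1/2 same-type → still unsatisfied.
  (2,6): 1/3 same-type → still unsatisfied.
  (3,4): 0/4 same-type → still unsatisfied.
  (5,5): 0/3 same-type → still unsatisfied.
  (5,6): 0/1 same-type → still unsatisfied.
  (6,2): 3/3 same-type → satisfied — stop here.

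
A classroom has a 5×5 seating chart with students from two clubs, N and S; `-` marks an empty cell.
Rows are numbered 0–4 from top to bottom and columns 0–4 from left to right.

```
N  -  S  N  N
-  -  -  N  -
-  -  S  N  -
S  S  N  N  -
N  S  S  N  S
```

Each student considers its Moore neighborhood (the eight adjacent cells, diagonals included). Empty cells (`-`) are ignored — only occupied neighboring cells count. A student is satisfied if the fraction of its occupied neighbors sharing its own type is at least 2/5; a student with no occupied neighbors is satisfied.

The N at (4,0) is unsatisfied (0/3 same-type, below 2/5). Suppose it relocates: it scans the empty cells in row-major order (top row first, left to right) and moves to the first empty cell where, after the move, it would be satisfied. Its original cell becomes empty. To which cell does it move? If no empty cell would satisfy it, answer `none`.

(0,1)

Vacating (4,0). Empty cells in order:
  (0,1): 1/2 same-type → satisfied — stop here.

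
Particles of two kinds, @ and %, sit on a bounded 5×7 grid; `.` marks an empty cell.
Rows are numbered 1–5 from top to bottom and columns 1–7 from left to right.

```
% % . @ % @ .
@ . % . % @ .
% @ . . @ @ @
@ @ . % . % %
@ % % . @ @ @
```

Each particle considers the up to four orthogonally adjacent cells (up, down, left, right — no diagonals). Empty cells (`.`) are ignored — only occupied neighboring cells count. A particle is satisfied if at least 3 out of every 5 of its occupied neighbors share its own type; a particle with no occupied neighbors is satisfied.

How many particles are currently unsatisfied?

(1,1)% 1/2 not
(1,2)% 1/1 satisfied
(1,4)@ 0/1 not
(1,5)% 1/3 not
(1,6)@ 1/2 not
(2,1)@ 0/2 not
(2,3)% 0/0 satisfied
(2,5)% 1/3 not
(2,6)@ 2/3 satisfied
(3,1)% 0/3 not
(3,2)@ 1/2 not
(3,5)@ 1/2 not
(3,6)@ 3/4 satisfied
(3,7)@ 1/2 not
(4,1)@ 2/3 satisfied
(4,2)@ 2/3 satisfied
(4,4)% 0/0 satisfied
(4,6)% 1/3 not
(4,7)% 1/3 not
(5,1)@ 1/2 not
(5,2)% 1/3 not
(5,3)% 1/1 satisfied
(5,5)@ 1/1 satisfied
(5,6)@ 2/3 satisfied
(5,7)@ 1/2 not
Unsatisfied: (1,1), (1,4), (1,5), (1,6), (2,1), (2,5), (3,1), (3,2), (3,5), (3,7), (4,6), (4,7), (5,1), (5,2), (5,7) — 15 in total.

15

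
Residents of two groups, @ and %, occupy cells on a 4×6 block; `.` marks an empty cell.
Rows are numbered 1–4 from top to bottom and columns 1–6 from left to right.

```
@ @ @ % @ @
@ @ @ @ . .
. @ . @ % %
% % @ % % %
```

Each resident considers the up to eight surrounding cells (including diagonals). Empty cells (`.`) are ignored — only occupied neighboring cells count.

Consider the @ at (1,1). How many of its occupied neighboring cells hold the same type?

3

Occupied neighbors of (1,1): (1,2)=@, (2,1)=@, (2,2)=@.
Same type (@): 3 of 3.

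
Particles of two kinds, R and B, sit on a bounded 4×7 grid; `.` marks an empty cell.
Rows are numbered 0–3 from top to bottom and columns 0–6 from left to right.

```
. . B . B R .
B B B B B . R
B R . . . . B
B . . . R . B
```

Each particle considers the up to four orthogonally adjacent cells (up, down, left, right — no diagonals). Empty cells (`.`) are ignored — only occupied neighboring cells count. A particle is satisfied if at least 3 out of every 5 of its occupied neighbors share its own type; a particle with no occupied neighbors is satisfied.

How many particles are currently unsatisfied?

(0,2)B 1/1 satisfied
(0,4)B 1/2 not
(0,5)R 0/1 not
(1,0)B 2/2 satisfied
(1,1)B 2/3 satisfied
(1,2)B 3/3 satisfied
(1,3)B 2/2 satisfied
(1,4)B 2/2 satisfied
(1,6)R 0/1 not
(2,0)B 2/3 satisfied
(2,1)R 0/2 not
(2,6)B 1/2 not
(3,0)B 1/1 satisfied
(3,4)R 0/0 satisfied
(3,6)B 1/1 satisfied
Unsatisfied: (0,4), (0,5), (1,6), (2,1), (2,6) — 5 in total.

5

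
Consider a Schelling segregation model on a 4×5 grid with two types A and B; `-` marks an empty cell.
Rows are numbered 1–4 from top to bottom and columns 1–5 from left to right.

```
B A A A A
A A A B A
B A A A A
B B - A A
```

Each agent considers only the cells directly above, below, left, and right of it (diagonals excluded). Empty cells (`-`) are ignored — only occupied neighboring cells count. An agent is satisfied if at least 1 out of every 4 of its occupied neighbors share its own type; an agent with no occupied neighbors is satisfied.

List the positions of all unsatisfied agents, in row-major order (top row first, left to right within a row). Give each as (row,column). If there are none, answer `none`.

Row 1: (1,1)B 0/2 ✗ · (1,2)A 2/3 ✓ · (1,3)A 3/3 ✓ · (1,4)A 2/3 ✓ · (1,5)A 2/2 ✓
Row 2: (2,1)A 1/3 ✓ · (2,2)A 4/4 ✓ · (2,3)A 3/4 ✓ · (2,4)B 0/4 ✗ · (2,5)A 2/3 ✓
Row 3: (3,1)B 1/3 ✓ · (3,2)A 2/4 ✓ · (3,3)A 3/3 ✓ · (3,4)A 3/4 ✓ · (3,5)A 3/3 ✓
Row 4: (4,1)B 2/2 ✓ · (4,2)B 1/2 ✓ · (4,4)A 2/2 ✓ · (4,5)A 2/2 ✓

(1,1), (2,4)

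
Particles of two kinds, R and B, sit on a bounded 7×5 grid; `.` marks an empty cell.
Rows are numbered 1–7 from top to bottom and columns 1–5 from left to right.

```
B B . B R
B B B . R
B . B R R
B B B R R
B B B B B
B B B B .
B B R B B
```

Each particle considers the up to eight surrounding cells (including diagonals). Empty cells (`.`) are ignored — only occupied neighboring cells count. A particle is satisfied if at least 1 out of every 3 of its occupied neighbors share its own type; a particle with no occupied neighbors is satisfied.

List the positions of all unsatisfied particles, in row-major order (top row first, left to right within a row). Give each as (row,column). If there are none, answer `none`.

(1,1)B 3/3 ✓
(1,2)B 4/4 ✓
(1,4)B 1/3 ✓
(1,5)R 1/2 ✓
(2,1)B 4/4 ✓
(2,2)B 6/6 ✓
(2,3)B 4/5 ✓
(2,5)R 3/4 ✓
(3,1)B 4/4 ✓
(3,3)B 4/6 ✓
(3,4)R 4/7 ✓
(3,5)R 4/4 ✓
(4,1)B 4/4 ✓
(4,2)B 7/7 ✓
(4,3)B 5/7 ✓
(4,4)R 3/8 ✓
(4,5)R 3/5 ✓
(5,1)B 5/5 ✓
(5,2)B 8/8 ✓
(5,3)B 7/8 ✓
(5,4)B 5/7 ✓
(5,5)B 2/4 ✓
(6,1)B 5/5 ✓
(6,2)B 7/8 ✓
(6,3)B 7/8 ✓
(6,4)B 6/7 ✓
(7,1)B 3/3 ✓
(7,2)B 4/5 ✓
(7,3)R 0/5 ✗
(7,4)B 3/4 ✓
(7,5)B 2/2 ✓

(7,3)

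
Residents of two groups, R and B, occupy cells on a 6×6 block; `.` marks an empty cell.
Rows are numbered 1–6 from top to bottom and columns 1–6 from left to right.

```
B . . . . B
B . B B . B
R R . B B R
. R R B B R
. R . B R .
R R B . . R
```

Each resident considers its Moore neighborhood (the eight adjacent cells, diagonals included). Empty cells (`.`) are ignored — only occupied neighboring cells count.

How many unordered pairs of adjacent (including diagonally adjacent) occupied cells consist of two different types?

16

Scan each occupied cell's neighbors to the right and below (and the two forward diagonals) so each pair is counted once.
From row 1: 0 unlike of 2 pairs (running 0/2).
From row 2: 4 unlike of 9 pairs (running 4/11).
From row 3: 4 unlike of 14 pairs (running 8/25).
From row 4: 5 unlike of 12 pairs (running 13/37).
From row 5: 2 unlike of 6 pairs (running 15/43).
From row 6: 1 unlike of 2 pairs (running 16/45).
Total adjacent occupied pairs: 45; unlike-type pairs: 16.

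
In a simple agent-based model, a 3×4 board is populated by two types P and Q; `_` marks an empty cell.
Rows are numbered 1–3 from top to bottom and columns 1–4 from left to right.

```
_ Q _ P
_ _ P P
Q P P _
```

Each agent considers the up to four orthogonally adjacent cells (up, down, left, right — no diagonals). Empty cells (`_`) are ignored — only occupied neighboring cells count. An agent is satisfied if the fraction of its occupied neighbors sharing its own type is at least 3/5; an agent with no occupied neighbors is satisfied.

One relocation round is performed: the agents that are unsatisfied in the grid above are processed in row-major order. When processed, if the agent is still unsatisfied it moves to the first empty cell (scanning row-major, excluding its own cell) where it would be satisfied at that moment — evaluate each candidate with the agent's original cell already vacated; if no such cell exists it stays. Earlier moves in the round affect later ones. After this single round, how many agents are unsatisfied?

Initially unsatisfied (in order): (3,1), (3,2).
  (3,1) → (1,1).
  (3,2): now satisfied by earlier moves; stays.
Resulting grid:
Q Q _ P
_ _ P P
_ P P _
All satisfied now.

0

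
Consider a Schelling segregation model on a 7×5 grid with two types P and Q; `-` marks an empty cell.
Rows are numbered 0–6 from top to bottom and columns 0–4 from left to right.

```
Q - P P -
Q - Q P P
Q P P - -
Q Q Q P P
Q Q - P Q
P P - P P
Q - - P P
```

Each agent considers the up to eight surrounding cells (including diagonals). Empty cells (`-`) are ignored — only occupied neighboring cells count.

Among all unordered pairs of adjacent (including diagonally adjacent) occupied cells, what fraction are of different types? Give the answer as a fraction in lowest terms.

Scan each occupied cell's neighbors to the right and below (and the two forward diagonals) so each pair is counted once.
From row 0: 2 unlike of 7 pairs (running 2/7).
From row 1: 4 unlike of 7 pairs (running 6/14).
From row 2: 6 unlike of 10 pairs (running 12/24).
From row 3: 4 unlike of 14 pairs (running 16/38).
From row 4: 7 unlike of 10 pairs (running 23/48).
From row 5: 2 unlike of 8 pairs (running 25/56).
From row 6: 0 unlike of 1 pairs (running 25/57).
Total adjacent occupied pairs: 57; unlike-type pairs: 25.
25/57 is already in lowest terms.

25/57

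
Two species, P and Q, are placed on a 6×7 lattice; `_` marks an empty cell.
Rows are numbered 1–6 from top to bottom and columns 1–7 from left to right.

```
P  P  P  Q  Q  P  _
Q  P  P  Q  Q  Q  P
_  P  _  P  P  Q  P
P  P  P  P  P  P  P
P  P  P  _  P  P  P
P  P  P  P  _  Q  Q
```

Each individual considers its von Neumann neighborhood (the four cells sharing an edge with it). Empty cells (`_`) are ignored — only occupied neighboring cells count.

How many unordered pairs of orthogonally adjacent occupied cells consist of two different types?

Scan each occupied cell's neighbors to the right and below so each pair is counted once.
Row 1: P(1,1)–P(1,2)= P(1,1)–Q(2,1)≠ P(1,2)–P(1,3)= P(1,2)–P(2,2)= P(1,3)–Q(1,4)≠ P(1,3)–P(2,3)= Q(1,4)–Q(1,5)= Q(1,4)–Q(2,4)= Q(1,5)–P(1,6)≠ Q(1,5)–Q(2,5)= P(1,6)–Q(2,6)≠  → 4/11 unlike.
Row 2: Q(2,1)–P(2,2)≠ P(2,2)–P(2,3)= P(2,2)–P(3,2)= P(2,3)–Q(2,4)≠ Q(2,4)–Q(2,5)= Q(2,4)–P(3,4)≠ Q(2,5)–Q(2,6)= Q(2,5)–P(3,5)≠ Q(2,6)–P(2,7)≠ Q(2,6)–Q(3,6)= P(2,7)–P(3,7)=  → 5/11 unlike.
Row 3: P(3,2)–P(4,2)= P(3,4)–P(3,5)= P(3,4)–P(4,4)= P(3,5)–Q(3,6)≠ P(3,5)–P(4,5)= Q(3,6)–P(3,7)≠ Q(3,6)–P(4,6)≠ P(3,7)–P(4,7)=  → 3/8 unlike.
Row 4: P(4,1)–P(4,2)= P(4,1)–P(5,1)= P(4,2)–P(4,3)= P(4,2)–P(5,2)= P(4,3)–P(4,4)= P(4,3)–P(5,3)= P(4,4)–P(4,5)= P(4,5)–P(4,6)= P(4,5)–P(5,5)= P(4,6)–P(4,7)= P(4,6)–P(5,6)= P(4,7)–P(5,7)=  → 0/12 unlike.
Row 5: P(5,1)–P(5,2)= P(5,1)–P(6,1)= P(5,2)–P(5,3)= P(5,2)–P(6,2)= P(5,3)–P(6,3)= P(5,5)–P(5,6)= P(5,6)–P(5,7)= P(5,6)–Q(6,6)≠ P(5,7)–Q(6,7)≠  → 2/9 unlike.
Row 6: P(6,1)–P(6,2)= P(6,2)–P(6,3)= P(6,3)–P(6,4)= Q(6,6)–Q(6,7)=  → 0/4 unlike.
Total adjacent occupied pairs: 55; unlike-type pairs: 14.

14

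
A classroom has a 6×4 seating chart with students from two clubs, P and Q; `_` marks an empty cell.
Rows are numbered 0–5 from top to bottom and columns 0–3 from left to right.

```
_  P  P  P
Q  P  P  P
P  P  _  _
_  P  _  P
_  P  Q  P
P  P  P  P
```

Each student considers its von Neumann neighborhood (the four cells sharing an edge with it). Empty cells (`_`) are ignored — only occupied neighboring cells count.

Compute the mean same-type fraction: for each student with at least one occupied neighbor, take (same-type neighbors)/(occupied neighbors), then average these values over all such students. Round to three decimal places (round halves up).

0.792

Row 0: (0,1)P 2/2 · (0,2)P 3/3 · (0,3)P 2/2
Row 1: (1,0)Q 0/2 · (1,1)P 3/4 · (1,2)P 3/3 · (1,3)P 2/2
Row 2: (2,0)P 1/2 · (2,1)P 3/3
Row 3: (3,1)P 2/2 · (3,3)P 1/1
Row 4: (4,1)P 2/3 · (4,2)Q 0/3 · (4,3)P 2/3
Row 5: (5,0)P 1/1 · (5,1)P 3/3 · (5,2)P 2/3 · (5,3)P 2/2
Sum over 18 students: 2/2 + 3/3 + 2/2 + 0/2 + 3/4 + 3/3 + 2/2 + 1/2 + 3/3 + 2/2 + 1/1 + 2/3 + 0/3 + 2/3 + 1/1 + 3/3 + 2/3 + 2/2 = 57/4; mean = 57/4 ÷ 18 = 19/24 = 0.791666… → 0.792.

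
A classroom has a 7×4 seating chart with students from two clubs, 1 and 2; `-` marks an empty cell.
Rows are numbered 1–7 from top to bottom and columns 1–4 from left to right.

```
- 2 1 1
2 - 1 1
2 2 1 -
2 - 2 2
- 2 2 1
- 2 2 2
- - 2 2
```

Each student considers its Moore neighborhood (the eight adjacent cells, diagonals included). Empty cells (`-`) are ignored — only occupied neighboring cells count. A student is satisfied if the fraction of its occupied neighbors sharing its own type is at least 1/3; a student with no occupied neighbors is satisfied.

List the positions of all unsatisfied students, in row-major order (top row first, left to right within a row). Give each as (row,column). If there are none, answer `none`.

(5,4)

(1,2)2 1/3 satisfied
(1,3)1 3/4 satisfied
(1,4)1 3/3 satisfied
(2,1)2 3/3 satisfied
(2,3)1 4/6 satisfied
(2,4)1 4/4 satisfied
(3,1)2 3/3 satisfied
(3,2)2 4/6 satisfied
(3,3)1 2/5 satisfied
(4,1)2 3/3 satisfied
(4,3)2 4/6 satisfied
(4,4)2 2/4 satisfied
(5,2)2 5/5 satisfied
(5,3)2 6/7 satisfied
(5,4)1 0/5 not
(6,2)2 4/4 satisfied
(6,3)2 6/7 satisfied
(6,4)2 4/5 satisfied
(7,3)2 4/4 satisfied
(7,4)2 3/3 satisfied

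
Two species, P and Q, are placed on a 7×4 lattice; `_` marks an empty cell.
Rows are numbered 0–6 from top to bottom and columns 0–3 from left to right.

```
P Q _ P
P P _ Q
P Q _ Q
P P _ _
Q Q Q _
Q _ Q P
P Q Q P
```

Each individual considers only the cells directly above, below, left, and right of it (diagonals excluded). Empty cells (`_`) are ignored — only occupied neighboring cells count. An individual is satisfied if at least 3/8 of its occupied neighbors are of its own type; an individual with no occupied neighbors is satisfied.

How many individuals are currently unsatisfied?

6

Row 0: (0,0)P 1/2 ✓ · (0,1)Q 0/2 ✗ · (0,3)P 0/1 ✗
Row 1: (1,0)P 3/3 ✓ · (1,1)P 1/3 ✗ · (1,3)Q 1/2 ✓
Row 2: (2,0)P 2/3 ✓ · (2,1)Q 0/3 ✗ · (2,3)Q 1/1 ✓
Row 3: (3,0)P 2/3 ✓ · (3,1)P 1/3 ✗
Row 4: (4,0)Q 2/3 ✓ · (4,1)Q 2/3 ✓ · (4,2)Q 2/2 ✓
Row 5: (5,0)Q 1/2 ✓ · (5,2)Q 2/3 ✓ · (5,3)P 1/2 ✓
Row 6: (6,0)P 0/2 ✗ · (6,1)Q 1/2 ✓ · (6,2)Q 2/3 ✓ · (6,3)P 1/2 ✓
Unsatisfied: (0,1), (0,3), (1,1), (2,1), (3,1), (6,0) — 6 in total.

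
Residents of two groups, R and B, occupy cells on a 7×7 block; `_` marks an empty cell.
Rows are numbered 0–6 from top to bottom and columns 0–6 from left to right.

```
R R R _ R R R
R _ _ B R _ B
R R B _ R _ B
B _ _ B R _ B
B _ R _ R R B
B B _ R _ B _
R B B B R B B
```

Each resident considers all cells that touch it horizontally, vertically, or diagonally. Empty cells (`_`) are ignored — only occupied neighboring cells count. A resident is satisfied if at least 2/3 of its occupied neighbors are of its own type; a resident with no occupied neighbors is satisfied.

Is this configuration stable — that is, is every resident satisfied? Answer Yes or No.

(0,0)R 2/2 satisfied
(0,1)R 3/3 satisfied
(0,2)R 1/2 not
(0,4)R 2/3 satisfied
(0,5)R 3/4 satisfied
(0,6)R 1/2 not
(1,0)R 4/4 satisfied
(1,3)B 1/5 not
(1,4)R 3/4 satisfied
(1,6)B 1/3 not
(2,0)R 2/3 satisfied
(2,1)R 2/4 not
(2,2)B 2/3 satisfied
(2,4)R 2/4 not
(2,6)B 2/2 satisfied
(3,0)B 1/3 not
(3,3)B 1/5 not
(3,4)R 3/4 satisfied
(3,6)B 2/3 satisfied
(4,0)B 3/3 satisfied
(4,2)R 1/3 not
(4,4)R 3/5 not
(4,5)R 2/5 not
(4,6)B 2/3 satisfied
(5,0)B 3/4 satisfied
(5,1)B 4/6 satisfied
(5,3)R 3/5 not
(5,5)B 3/6 not
(6,0)R 0/3 not
(6,1)B 3/4 satisfied
(6,2)B 3/4 satisfied
(6,3)B 1/3 not
(6,4)R 1/4 not
(6,5)B 2/3 satisfied
(6,6)B 2/2 satisfied
For instance (0,2) has only 1/2 same-type neighbors, below 2/3.

No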